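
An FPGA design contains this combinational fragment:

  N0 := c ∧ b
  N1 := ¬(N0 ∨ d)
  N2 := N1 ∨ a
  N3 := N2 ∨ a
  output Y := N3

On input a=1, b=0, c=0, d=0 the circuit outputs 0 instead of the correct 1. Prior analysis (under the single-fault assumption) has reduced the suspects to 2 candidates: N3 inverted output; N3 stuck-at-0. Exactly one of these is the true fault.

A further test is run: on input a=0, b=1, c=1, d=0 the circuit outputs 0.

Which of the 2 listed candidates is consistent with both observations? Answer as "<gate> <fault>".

Evaluate each candidate on input a=0, b=1, c=1, d=0:
  N3 inverted output: N0=1, N1=0, N2=0, N3=1 [inverted output] → 1 — eliminated
  N3 stuck-at-0: N0=1, N1=0, N2=0, N3=0 [stuck-at-0] → 0 — matches
Only N3 stuck-at-0 reproduces the observed 0.

N3 stuck-at-0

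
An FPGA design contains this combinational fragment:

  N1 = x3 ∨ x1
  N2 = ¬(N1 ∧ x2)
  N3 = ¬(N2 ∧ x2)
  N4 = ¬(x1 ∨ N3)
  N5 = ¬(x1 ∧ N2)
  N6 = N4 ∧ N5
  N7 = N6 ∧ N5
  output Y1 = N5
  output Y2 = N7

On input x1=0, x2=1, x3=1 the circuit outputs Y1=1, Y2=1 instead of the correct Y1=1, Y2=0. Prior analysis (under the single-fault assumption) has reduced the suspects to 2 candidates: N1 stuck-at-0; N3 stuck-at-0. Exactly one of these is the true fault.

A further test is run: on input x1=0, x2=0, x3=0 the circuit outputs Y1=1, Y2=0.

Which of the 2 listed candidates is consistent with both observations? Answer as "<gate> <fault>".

Evaluate each candidate on input x1=0, x2=0, x3=0:
  N1 stuck-at-0: N1=0 [stuck-at-0], N2=1, N3=1, N4=0, N5=1, N6=0, N7=0 → Y1=1, Y2=0 — matches
  N3 stuck-at-0: N1=0, N2=1, N3=0 [stuck-at-0], N4=1, N5=1, N6=1, N7=1 → Y1=1, Y2=1 — eliminated
Only N1 stuck-at-0 reproduces the observed Y1=1, Y2=0.

N1 stuck-at-0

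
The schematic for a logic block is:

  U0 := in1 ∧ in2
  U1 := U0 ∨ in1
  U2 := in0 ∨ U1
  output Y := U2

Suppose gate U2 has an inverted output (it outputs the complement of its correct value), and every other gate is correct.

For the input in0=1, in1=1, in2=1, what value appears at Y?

Propagate with U2 forced: U0=1, U1=1, U2=0 [inverted output].
So Y = 0. (Without the fault it would be 1.)

0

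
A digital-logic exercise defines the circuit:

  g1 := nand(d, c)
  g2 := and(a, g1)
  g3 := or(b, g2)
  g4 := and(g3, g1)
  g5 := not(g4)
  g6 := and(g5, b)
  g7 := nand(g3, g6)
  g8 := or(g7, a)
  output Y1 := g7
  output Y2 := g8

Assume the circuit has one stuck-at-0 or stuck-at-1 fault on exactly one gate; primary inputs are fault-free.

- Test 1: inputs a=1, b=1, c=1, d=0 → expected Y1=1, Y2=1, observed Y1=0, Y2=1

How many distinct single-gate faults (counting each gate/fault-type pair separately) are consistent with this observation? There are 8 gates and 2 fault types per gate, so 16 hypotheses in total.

Fault-free: g1=1, g2=1, g3=1, g4=1, g5=0, g6=0, g7=1, g8=1 → Y1=1, Y2=1. Observed Y1=0, Y2=1.
  g1: stuck-at-0 ✓; others ✗
  g2: none of the 2 fault types match ✗
  g3: none of the 2 fault types match ✗
  g4: stuck-at-0 ✓; others ✗
  g5: stuck-at-1 ✓; others ✗
  g6: stuck-at-1 ✓; others ✗
  g7: stuck-at-0 ✓; others ✗
  g8: none of the 2 fault types match ✗
Consistent faults: {g1 stuck-at-0, g4 stuck-at-0, g5 stuck-at-1, g6 stuck-at-1, g7 stuck-at-0} — 5 in all.

5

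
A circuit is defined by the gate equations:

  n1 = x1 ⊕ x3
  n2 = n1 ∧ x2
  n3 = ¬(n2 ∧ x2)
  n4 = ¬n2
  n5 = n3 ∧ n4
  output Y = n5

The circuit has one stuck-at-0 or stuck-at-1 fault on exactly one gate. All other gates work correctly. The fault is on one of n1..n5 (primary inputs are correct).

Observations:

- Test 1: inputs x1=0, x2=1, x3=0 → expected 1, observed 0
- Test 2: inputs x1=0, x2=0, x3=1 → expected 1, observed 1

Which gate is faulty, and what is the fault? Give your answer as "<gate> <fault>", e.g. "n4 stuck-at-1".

Fault-free values for test 1 (x1=0, x2=1, x3=0): n1=0, n2=0, n3=1, n4=1, n5=1, giving Y=1. Observed 0.
Test 1: faults giving observed 0 are {n1 stuck-at-1, n2 stuck-at-1, n3 stuck-at-0, n4 stuck-at-0, n5 stuck-at-0}.
Test 2 (x1=0, x2=0, x3=1): fault-free n1=1, n2=0, n3=1, n4=1, n5=1 → 1; observed 1. Eliminates n2 stuck-at-1, n3 stuck-at-0, n4 stuck-at-0, n5 stuck-at-0.
Only n1 stuck-at-1 is consistent with every test.

n1 stuck-at-1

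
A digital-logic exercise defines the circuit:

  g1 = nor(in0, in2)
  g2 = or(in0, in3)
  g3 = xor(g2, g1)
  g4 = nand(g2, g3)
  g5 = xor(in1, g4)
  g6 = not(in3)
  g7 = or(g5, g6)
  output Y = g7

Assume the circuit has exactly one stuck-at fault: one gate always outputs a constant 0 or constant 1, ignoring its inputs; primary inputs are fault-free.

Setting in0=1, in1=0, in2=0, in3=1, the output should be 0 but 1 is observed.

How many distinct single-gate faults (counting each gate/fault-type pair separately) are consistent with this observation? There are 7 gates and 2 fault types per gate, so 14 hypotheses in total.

7

Fault-free: g1=0, g2=1, g3=1, g4=0, g5=0, g6=0, g7=0 → 0. Observed 1.
  g1 stuck-at-0: output 0 ✗
  g1 stuck-at-1: output 1 ✓
  g2 stuck-at-0: output 1 ✓
  g2 stuck-at-1: output 0 ✗
  g3 stuck-at-0: output 1 ✓
  g3 stuck-at-1: output 0 ✗
  g4 stuck-at-0: output 0 ✗
  g4 stuck-at-1: output 1 ✓
  g5 stuck-at-0: output 0 ✗
  g5 stuck-at-1: output 1 ✓
  g6 stuck-at-0: output 0 ✗
  g6 stuck-at-1: output 1 ✓
  g7 stuck-at-0: output 0 ✗
  g7 stuck-at-1: output 1 ✓
Consistent faults: {g1 stuck-at-1, g2 stuck-at-0, g3 stuck-at-0, g4 stuck-at-1, g5 stuck-at-1, g6 stuck-at-1, g7 stuck-at-1} — 7 in all.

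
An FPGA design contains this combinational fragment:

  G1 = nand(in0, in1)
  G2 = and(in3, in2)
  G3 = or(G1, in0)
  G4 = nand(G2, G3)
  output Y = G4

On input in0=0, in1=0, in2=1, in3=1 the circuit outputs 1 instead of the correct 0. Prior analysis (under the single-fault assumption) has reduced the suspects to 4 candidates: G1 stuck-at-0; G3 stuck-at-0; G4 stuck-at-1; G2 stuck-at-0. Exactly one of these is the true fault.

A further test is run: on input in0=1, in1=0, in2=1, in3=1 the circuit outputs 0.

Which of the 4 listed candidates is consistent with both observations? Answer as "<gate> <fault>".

G1 stuck-at-0

Evaluate each candidate on input in0=1, in1=0, in2=1, in3=1:
  G1 stuck-at-0: G1=0 [stuck-at-0], G2=1, G3=1, G4=0 → 0 — matches
  G3 stuck-at-0: G1=1, G2=1, G3=0 [stuck-at-0], G4=1 → 1 — eliminated
  G4 stuck-at-1: G1=1, G2=1, G3=1, G4=1 [stuck-at-1] → 1 — eliminated
  G2 stuck-at-0: G1=1, G2=0 [stuck-at-0], G3=1, G4=1 → 1 — eliminated
Only G1 stuck-at-0 reproduces the observed 0.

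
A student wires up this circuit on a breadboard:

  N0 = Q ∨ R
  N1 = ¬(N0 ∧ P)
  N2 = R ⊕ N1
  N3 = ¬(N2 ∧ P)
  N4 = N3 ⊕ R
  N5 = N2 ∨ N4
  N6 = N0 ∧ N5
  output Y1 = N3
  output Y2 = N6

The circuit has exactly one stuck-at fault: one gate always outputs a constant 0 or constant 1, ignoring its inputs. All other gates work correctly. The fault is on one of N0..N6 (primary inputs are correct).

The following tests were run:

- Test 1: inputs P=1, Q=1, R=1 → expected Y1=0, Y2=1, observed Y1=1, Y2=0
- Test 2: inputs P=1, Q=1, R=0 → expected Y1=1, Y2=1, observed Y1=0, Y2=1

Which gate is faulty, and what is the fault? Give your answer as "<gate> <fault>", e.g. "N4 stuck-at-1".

N1 stuck-at-1

Fault-free values for test 1 (P=1, Q=1, R=1): N0=1, N1=0, N2=1, N3=0, N4=1, N5=1, N6=1, giving Y1=0, Y2=1. Observed Y1=1, Y2=0.
Test 1: faults giving observed Y1=1, Y2=0 are {N0 stuck-at-0, N1 stuck-at-1, N2 stuck-at-0}.
Test 2 (P=1, Q=1, R=0): fault-free N0=1, N1=0, N2=0, N3=1, N4=1, N5=1, N6=1 → Y1=1, Y2=1; observed Y1=0, Y2=1. Eliminates N0 stuck-at-0, N2 stuck-at-0.
Only N1 stuck-at-1 is consistent with every test.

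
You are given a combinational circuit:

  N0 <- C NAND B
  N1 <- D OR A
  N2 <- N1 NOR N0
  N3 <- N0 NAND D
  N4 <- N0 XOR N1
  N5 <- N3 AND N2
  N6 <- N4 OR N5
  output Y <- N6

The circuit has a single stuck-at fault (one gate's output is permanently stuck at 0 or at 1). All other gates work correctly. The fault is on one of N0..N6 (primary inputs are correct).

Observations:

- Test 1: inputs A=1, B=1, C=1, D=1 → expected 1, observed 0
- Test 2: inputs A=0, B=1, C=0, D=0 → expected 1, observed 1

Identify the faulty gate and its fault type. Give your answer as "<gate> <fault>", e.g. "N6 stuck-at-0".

Fault-free values for test 1 (A=1, B=1, C=1, D=1): N0=0, N1=1, N2=0, N3=1, N4=1, N5=0, N6=1, giving Y=1. Observed 0.
Test 1: faults giving observed 0 are {N0 stuck-at-1, N4 stuck-at-0, N6 stuck-at-0}.
Test 2 (A=0, B=1, C=0, D=0): fault-free N0=1, N1=0, N2=0, N3=1, N4=1, N5=0, N6=1 → 1; observed 1. Eliminates N4 stuck-at-0, N6 stuck-at-0.
Only N0 stuck-at-1 is consistent with every test.

N0 stuck-at-1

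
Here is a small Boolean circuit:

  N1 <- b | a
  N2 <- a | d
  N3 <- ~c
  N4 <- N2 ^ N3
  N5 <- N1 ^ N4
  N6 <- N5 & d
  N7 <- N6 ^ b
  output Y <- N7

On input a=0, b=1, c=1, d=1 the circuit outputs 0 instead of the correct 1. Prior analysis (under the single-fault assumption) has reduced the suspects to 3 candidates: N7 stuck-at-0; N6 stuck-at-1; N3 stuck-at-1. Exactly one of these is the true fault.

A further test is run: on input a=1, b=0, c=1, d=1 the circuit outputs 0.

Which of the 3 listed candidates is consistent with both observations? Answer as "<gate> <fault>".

Evaluate each candidate on input a=1, b=0, c=1, d=1:
  N7 stuck-at-0: N1=1, N2=1, N3=0, N4=1, N5=0, N6=0, N7=0 [stuck-at-0] → 0 — matches
  N6 stuck-at-1: N1=1, N2=1, N3=0, N4=1, N5=0, N6=1 [stuck-at-1], N7=1 → 1 — eliminated
  N3 stuck-at-1: N1=1, N2=1, N3=1 [stuck-at-1], N4=0, N5=1, N6=1, N7=1 → 1 — eliminated
Only N7 stuck-at-0 reproduces the observed 0.

N7 stuck-at-0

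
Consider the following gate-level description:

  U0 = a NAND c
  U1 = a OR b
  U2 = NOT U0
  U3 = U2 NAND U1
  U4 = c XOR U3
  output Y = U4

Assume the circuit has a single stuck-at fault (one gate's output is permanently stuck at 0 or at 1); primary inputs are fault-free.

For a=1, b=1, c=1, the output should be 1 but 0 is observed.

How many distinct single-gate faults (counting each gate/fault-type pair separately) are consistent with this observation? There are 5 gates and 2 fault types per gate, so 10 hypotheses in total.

5

Fault-free: U0=0, U1=1, U2=1, U3=0, U4=1 → 1. Observed 0.
  U0 stuck-at-0: output 1 ✗
  U0 stuck-at-1: output 0 ✓
  U1 stuck-at-0: output 0 ✓
  U1 stuck-at-1: output 1 ✗
  U2 stuck-at-0: output 0 ✓
  U2 stuck-at-1: output 1 ✗
  U3 stuck-at-0: output 1 ✗
  U3 stuck-at-1: output 0 ✓
  U4 stuck-at-0: output 0 ✓
  U4 stuck-at-1: output 1 ✗
Consistent faults: {U0 stuck-at-1, U1 stuck-at-0, U2 stuck-at-0, U3 stuck-at-1, U4 stuck-at-0} — 5 in all.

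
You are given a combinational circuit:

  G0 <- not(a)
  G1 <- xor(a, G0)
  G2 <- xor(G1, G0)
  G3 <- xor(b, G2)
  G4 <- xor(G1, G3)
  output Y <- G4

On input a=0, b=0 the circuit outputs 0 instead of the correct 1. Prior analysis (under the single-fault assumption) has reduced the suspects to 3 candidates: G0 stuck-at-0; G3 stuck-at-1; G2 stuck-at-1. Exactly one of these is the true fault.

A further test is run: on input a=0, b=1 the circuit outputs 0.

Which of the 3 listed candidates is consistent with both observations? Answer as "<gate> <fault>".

Evaluate each candidate on input a=0, b=1:
  G0 stuck-at-0: G0=0 [stuck-at-0], G1=0, G2=0, G3=1, G4=1 → 1 — eliminated
  G3 stuck-at-1: G0=1, G1=1, G2=0, G3=1 [stuck-at-1], G4=0 → 0 — matches
  G2 stuck-at-1: G0=1, G1=1, G2=1 [stuck-at-1], G3=0, G4=1 → 1 — eliminated
Only G3 stuck-at-1 reproduces the observed 0.

G3 stuck-at-1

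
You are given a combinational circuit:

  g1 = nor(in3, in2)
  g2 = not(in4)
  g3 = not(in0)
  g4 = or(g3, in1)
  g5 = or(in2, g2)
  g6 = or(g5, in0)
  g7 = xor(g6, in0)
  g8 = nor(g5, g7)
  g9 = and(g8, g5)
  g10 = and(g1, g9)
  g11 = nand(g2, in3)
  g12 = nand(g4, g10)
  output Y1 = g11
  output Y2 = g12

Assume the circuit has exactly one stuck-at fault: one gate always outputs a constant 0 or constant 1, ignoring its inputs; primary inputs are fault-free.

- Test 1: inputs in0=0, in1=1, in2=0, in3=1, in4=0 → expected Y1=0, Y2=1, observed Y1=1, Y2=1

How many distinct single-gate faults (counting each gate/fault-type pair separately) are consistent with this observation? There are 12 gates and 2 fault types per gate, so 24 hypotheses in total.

2

Fault-free: g1=0, g2=1, g3=1, g4=1, g5=1, g6=1, g7=1, g8=0, g9=0, g10=0, g11=0, g12=1 → Y1=0, Y2=1. Observed Y1=1, Y2=1.
  g1: none of the 2 fault types match ✗
  g2: stuck-at-0 ✓; others ✗
  g3: none of the 2 fault types match ✗
  g4: none of the 2 fault types match ✗
  g5: none of the 2 fault types match ✗
  g6: none of the 2 fault types match ✗
  g7: none of the 2 fault types match ✗
  g8: none of the 2 fault types match ✗
  g9: none of the 2 fault types match ✗
  g10: none of the 2 fault types match ✗
  g11: stuck-at-1 ✓; others ✗
  g12: none of the 2 fault types match ✗
Consistent faults: {g2 stuck-at-0, g11 stuck-at-1} — 2 in all.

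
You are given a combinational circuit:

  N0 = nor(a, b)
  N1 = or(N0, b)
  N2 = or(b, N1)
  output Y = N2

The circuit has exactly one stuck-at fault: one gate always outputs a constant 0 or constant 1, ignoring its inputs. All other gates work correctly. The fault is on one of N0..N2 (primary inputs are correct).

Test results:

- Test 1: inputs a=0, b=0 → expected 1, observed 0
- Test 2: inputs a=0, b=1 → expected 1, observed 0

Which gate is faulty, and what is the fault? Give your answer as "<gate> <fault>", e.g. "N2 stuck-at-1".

Fault-free values for test 1 (a=0, b=0): N0=1, N1=1, N2=1, giving Y=1. Observed 0.
Test 1: faults giving observed 0 are {N0 stuck-at-0, N1 stuck-at-0, N2 stuck-at-0}.
Test 2 (a=0, b=1): fault-free N0=0, N1=1, N2=1 → 1; observed 0. Eliminates N0 stuck-at-0, N1 stuck-at-0.
Only N2 stuck-at-0 is consistent with every test.

N2 stuck-at-0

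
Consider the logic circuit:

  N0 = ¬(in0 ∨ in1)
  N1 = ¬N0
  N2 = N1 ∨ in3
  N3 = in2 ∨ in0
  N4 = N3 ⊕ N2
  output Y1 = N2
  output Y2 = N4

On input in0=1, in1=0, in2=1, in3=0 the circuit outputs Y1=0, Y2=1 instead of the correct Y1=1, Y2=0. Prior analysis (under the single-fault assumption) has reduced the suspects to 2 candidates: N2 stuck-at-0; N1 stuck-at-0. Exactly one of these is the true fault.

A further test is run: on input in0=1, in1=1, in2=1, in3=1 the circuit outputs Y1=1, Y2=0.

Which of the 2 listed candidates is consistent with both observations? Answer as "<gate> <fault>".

Evaluate each candidate on input in0=1, in1=1, in2=1, in3=1:
  N2 stuck-at-0: N0=0, N1=1, N2=0 [stuck-at-0], N3=1, N4=1 → Y1=0, Y2=1 — eliminated
  N1 stuck-at-0: N0=0, N1=0 [stuck-at-0], N2=1, N3=1, N4=0 → Y1=1, Y2=0 — matches
Only N1 stuck-at-0 reproduces the observed Y1=1, Y2=0.

N1 stuck-at-0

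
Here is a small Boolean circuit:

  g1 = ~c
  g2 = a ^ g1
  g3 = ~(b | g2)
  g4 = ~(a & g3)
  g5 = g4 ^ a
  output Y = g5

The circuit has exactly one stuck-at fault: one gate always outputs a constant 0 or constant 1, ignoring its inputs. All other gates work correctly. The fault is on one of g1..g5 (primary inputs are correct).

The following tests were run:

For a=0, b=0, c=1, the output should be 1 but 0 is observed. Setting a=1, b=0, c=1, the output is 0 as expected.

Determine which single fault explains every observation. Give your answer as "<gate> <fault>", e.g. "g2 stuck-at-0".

Fault-free values for test 1 (a=0, b=0, c=1): g1=0, g2=0, g3=1, g4=1, g5=1, giving Y=1. Observed 0.
Test 1: faults giving observed 0 are {g4 stuck-at-0, g5 stuck-at-0}.
Test 2 (a=1, b=0, c=1): fault-free g1=0, g2=1, g3=0, g4=1, g5=0 → 0; observed 0. Eliminates g4 stuck-at-0.
Only g5 stuck-at-0 is consistent with every test.

g5 stuck-at-0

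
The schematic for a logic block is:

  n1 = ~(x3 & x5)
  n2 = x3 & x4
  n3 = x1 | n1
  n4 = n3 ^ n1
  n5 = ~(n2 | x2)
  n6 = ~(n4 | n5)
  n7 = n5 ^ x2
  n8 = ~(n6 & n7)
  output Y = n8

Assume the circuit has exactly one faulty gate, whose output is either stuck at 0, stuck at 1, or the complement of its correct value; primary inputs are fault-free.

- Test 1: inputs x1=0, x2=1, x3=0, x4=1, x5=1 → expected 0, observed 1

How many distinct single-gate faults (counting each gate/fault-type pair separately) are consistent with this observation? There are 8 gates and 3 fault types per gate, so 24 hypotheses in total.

12

Fault-free: n1=1, n2=0, n3=1, n4=0, n5=0, n6=1, n7=1, n8=0 → 0. Observed 1.
  n1: none of the 3 fault types match ✗
  n2: none of the 3 fault types match ✗
  n3: stuck-at-0, inverted output ✓; others ✗
  n4: stuck-at-1, inverted output ✓; others ✗
  n5: stuck-at-1, inverted output ✓; others ✗
  n6: stuck-at-0, inverted output ✓; others ✗
  n7: stuck-at-0, inverted output ✓; others ✗
  n8: stuck-at-1, inverted output ✓; others ✗
Consistent faults: {n3 stuck-at-0, n3 inverted output, n4 stuck-at-1, n4 inverted output, n5 stuck-at-1, n5 inverted output, n6 stuck-at-0, n6 inverted output, n7 stuck-at-0, n7 inverted output, n8 stuck-at-1, n8 inverted output} — 12 in all.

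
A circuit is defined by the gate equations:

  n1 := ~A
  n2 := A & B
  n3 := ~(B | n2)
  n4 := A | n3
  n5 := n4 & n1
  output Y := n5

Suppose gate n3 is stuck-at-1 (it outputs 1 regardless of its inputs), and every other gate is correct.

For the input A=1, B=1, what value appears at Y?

Propagate with n3 forced: n1=0, n2=1, n3=1 [stuck-at-1], n4=1, n5=0.
So Y = 0. (Same as the fault-free value — the fault is masked on this input.)

0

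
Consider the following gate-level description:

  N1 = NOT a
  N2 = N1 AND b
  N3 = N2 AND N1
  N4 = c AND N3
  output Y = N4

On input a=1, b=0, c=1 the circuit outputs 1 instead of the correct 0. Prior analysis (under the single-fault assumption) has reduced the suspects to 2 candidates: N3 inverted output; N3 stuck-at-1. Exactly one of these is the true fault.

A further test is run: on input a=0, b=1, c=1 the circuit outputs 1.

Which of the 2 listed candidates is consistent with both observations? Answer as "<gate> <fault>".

Evaluate each candidate on input a=0, b=1, c=1:
  N3 inverted output: N1=1, N2=1, N3=0 [inverted output], N4=0 → 0 — eliminated
  N3 stuck-at-1: N1=1, N2=1, N3=1 [stuck-at-1], N4=1 → 1 — matches
Only N3 stuck-at-1 reproduces the observed 1.

N3 stuck-at-1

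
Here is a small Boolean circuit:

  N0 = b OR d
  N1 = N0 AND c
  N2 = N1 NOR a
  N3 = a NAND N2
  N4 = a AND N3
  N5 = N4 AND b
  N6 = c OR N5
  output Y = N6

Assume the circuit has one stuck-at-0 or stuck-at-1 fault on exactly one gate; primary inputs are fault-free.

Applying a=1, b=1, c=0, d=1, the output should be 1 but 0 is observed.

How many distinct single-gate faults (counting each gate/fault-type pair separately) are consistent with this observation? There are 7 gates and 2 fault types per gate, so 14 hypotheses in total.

Fault-free: N0=1, N1=0, N2=0, N3=1, N4=1, N5=1, N6=1 → 1. Observed 0.
  N0 stuck-at-0: output 1 ✗
  N0 stuck-at-1: output 1 ✗
  N1 stuck-at-0: output 1 ✗
  N1 stuck-at-1: output 1 ✗
  N2 stuck-at-0: output 1 ✗
  N2 stuck-at-1: output 0 ✓
  N3 stuck-at-0: output 0 ✓
  N3 stuck-at-1: output 1 ✗
  N4 stuck-at-0: output 0 ✓
  N4 stuck-at-1: output 1 ✗
  N5 stuck-at-0: output 0 ✓
  N5 stuck-at-1: output 1 ✗
  N6 stuck-at-0: output 0 ✓
  N6 stuck-at-1: output 1 ✗
Consistent faults: {N2 stuck-at-1, N3 stuck-at-0, N4 stuck-at-0, N5 stuck-at-0, N6 stuck-at-0} — 5 in all.

5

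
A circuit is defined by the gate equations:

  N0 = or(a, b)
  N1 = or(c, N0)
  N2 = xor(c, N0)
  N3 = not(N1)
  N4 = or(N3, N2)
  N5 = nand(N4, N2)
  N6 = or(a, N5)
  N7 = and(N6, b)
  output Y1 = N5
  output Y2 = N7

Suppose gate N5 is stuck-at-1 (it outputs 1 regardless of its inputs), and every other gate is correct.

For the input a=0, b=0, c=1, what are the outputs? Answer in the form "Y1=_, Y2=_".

Y1=1, Y2=0

Propagate with N5 forced: N0=0, N1=1, N2=1, N3=0, N4=1, N5=1 [stuck-at-1], N6=1, N7=0.
So the outputs are Y1=1, Y2=0. (Without the fault they would be Y1=0, Y2=0.)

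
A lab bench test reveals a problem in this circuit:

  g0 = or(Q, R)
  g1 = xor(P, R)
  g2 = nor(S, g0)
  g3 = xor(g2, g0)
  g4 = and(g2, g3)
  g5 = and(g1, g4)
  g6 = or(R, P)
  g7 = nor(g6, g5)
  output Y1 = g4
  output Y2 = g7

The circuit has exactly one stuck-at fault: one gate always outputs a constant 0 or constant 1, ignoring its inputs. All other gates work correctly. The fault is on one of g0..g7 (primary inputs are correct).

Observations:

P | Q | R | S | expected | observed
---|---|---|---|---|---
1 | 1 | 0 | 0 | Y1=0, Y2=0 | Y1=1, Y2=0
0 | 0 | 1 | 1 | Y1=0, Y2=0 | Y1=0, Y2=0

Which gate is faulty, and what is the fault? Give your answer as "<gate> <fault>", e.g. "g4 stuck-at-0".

g0 stuck-at-0

Fault-free values for test 1 (P=1, Q=1, R=0, S=0): g0=1, g1=1, g2=0, g3=1, g4=0, g5=0, g6=1, g7=0, giving Y1=0, Y2=0. Observed Y1=1, Y2=0.
Test 1: faults giving observed Y1=1, Y2=0 are {g0 stuck-at-0, g4 stuck-at-1}.
Test 2 (P=0, Q=0, R=1, S=1): fault-free g0=1, g1=1, g2=0, g3=1, g4=0, g5=0, g6=1, g7=0 → Y1=0, Y2=0; observed Y1=0, Y2=0. Eliminates g4 stuck-at-1.
Only g0 stuck-at-0 is consistent with every test.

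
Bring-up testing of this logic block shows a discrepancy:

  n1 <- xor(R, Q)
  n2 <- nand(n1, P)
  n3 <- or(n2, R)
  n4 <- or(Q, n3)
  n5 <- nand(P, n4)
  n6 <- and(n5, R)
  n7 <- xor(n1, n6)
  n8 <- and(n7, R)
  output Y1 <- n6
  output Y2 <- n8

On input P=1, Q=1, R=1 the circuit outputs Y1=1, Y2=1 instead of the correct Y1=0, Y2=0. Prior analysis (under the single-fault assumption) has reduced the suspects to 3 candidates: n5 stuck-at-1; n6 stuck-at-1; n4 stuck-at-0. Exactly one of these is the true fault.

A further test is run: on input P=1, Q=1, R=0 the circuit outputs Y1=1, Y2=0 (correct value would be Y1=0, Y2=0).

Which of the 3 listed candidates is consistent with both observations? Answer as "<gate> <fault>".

n6 stuck-at-1

Evaluate each candidate on input P=1, Q=1, R=0:
  n5 stuck-at-1: n1=1, n2=0, n3=0, n4=1, n5=1 [stuck-at-1], n6=0, n7=1, n8=0 → Y1=0, Y2=0 — eliminated
  n6 stuck-at-1: n1=1, n2=0, n3=0, n4=1, n5=0, n6=1 [stuck-at-1], n7=0, n8=0 → Y1=1, Y2=0 — matches
  n4 stuck-at-0: n1=1, n2=0, n3=0, n4=0 [stuck-at-0], n5=1, n6=0, n7=1, n8=0 → Y1=0, Y2=0 — eliminated
Only n6 stuck-at-1 reproduces the observed Y1=1, Y2=0.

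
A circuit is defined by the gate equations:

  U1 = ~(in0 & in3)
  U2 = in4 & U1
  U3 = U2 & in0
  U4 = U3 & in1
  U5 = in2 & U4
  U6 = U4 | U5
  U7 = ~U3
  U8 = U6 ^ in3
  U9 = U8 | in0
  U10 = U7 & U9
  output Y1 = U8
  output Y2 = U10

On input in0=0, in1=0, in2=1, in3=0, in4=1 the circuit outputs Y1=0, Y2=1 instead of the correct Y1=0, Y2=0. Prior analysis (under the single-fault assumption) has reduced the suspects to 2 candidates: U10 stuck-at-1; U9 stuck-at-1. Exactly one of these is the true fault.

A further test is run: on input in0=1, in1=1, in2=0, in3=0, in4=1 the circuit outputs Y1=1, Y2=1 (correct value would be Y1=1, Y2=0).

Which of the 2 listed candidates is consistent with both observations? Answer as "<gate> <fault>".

U10 stuck-at-1

Evaluate each candidate on input in0=1, in1=1, in2=0, in3=0, in4=1:
  U10 stuck-at-1: U1=1, U2=1, U3=1, U4=1, U5=0, U6=1, U7=0, U8=1, U9=1, U10=1 [stuck-at-1] → Y1=1, Y2=1 — matches
  U9 stuck-at-1: U1=1, U2=1, U3=1, U4=1, U5=0, U6=1, U7=0, U8=1, U9=1 [stuck-at-1], U10=0 → Y1=1, Y2=0 — eliminated
Only U10 stuck-at-1 reproduces the observed Y1=1, Y2=1.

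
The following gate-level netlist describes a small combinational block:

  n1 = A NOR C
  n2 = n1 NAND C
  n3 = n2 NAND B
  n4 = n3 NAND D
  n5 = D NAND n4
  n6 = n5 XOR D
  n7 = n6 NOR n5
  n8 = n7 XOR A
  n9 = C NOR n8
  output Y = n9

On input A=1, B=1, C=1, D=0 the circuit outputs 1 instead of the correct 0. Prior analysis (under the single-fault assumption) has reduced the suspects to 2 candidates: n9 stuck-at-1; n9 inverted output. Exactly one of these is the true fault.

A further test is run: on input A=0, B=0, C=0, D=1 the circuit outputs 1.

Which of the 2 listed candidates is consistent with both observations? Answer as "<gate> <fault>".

n9 stuck-at-1

Evaluate each candidate on input A=0, B=0, C=0, D=1:
  n9 stuck-at-1: n1=1, n2=1, n3=1, n4=0, n5=1, n6=0, n7=0, n8=0, n9=1 [stuck-at-1] → 1 — matches
  n9 inverted output: n1=1, n2=1, n3=1, n4=0, n5=1, n6=0, n7=0, n8=0, n9=0 [inverted output] → 0 — eliminated
Only n9 stuck-at-1 reproduces the observed 1.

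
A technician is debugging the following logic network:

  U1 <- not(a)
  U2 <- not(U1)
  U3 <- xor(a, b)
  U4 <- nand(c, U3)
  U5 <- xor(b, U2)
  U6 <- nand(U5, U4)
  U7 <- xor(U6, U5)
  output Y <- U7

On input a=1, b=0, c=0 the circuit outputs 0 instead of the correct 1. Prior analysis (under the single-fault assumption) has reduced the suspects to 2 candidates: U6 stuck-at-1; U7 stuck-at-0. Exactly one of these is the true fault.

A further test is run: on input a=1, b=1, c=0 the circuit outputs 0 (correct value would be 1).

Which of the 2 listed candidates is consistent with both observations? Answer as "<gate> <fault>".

Evaluate each candidate on input a=1, b=1, c=0:
  U6 stuck-at-1: U1=0, U2=1, U3=0, U4=1, U5=0, U6=1 [stuck-at-1], U7=1 → 1 — eliminated
  U7 stuck-at-0: U1=0, U2=1, U3=0, U4=1, U5=0, U6=1, U7=0 [stuck-at-0] → 0 — matches
Only U7 stuck-at-0 reproduces the observed 0.

U7 stuck-at-0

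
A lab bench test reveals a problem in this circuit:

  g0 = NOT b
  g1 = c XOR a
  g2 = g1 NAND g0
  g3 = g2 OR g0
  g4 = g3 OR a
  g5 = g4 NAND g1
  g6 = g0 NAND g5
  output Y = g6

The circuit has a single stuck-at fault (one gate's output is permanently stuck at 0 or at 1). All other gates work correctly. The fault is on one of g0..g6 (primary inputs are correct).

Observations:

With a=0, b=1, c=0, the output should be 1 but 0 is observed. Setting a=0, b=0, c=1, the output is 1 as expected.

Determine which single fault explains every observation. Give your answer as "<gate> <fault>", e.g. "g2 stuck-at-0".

g0 stuck-at-1

Fault-free values for test 1 (a=0, b=1, c=0): g0=0, g1=0, g2=1, g3=1, g4=1, g5=1, g6=1, giving Y=1. Observed 0.
Test 1: faults giving observed 0 are {g0 stuck-at-1, g6 stuck-at-0}.
Test 2 (a=0, b=0, c=1): fault-free g0=1, g1=1, g2=0, g3=1, g4=1, g5=0, g6=1 → 1; observed 1. Eliminates g6 stuck-at-0.
Only g0 stuck-at-1 is consistent with every test.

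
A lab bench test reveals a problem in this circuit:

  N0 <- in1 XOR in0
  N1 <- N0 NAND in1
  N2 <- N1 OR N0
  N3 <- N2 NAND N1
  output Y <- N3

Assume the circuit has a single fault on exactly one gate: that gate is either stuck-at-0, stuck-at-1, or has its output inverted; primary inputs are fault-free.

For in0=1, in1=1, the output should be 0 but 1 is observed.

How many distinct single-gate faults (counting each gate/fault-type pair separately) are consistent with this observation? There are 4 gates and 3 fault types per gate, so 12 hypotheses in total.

8

Fault-free: N0=0, N1=1, N2=1, N3=0 → 0. Observed 1.
  N0 stuck-at-0: output 0 ✗
  N0 stuck-at-1: output 1 ✓
  N0 inverted output: output 1 ✓
  N1 stuck-at-0: output 1 ✓
  N1 stuck-at-1: output 0 ✗
  N1 inverted output: output 1 ✓
  N2 stuck-at-0: output 1 ✓
  N2 stuck-at-1: output 0 ✗
  N2 inverted output: output 1 ✓
  N3 stuck-at-0: output 0 ✗
  N3 stuck-at-1: output 1 ✓
  N3 inverted output: output 1 ✓
Consistent faults: {N0 stuck-at-1, N0 inverted output, N1 stuck-at-0, N1 inverted output, N2 stuck-at-0, N2 inverted output, N3 stuck-at-1, N3 inverted output} — 8 in all.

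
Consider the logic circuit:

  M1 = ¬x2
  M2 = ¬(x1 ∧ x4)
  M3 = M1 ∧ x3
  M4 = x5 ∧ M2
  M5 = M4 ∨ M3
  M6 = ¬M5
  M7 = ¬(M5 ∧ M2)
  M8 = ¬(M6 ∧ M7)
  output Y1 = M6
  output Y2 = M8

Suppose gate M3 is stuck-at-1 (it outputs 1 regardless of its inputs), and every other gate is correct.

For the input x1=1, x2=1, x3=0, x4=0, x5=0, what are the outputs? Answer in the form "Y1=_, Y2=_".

Propagate with M3 forced: M1=0, M2=1, M3=1 [stuck-at-1], M4=0, M5=1, M6=0, M7=0, M8=1.
So the outputs are Y1=0, Y2=1. (Without the fault they would be Y1=1, Y2=0.)

Y1=0, Y2=1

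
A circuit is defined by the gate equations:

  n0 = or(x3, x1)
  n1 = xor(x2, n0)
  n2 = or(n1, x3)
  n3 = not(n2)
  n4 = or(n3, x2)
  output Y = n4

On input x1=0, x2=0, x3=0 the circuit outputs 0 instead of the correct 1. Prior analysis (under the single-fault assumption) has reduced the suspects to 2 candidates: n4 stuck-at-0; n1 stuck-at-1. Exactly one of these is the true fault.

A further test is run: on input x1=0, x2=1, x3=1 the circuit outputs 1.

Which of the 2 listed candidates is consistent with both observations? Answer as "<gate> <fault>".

Evaluate each candidate on input x1=0, x2=1, x3=1:
  n4 stuck-at-0: n0=1, n1=0, n2=1, n3=0, n4=0 [stuck-at-0] → 0 — eliminated
  n1 stuck-at-1: n0=1, n1=1 [stuck-at-1], n2=1, n3=0, n4=1 → 1 — matches
Only n1 stuck-at-1 reproduces the observed 1.

n1 stuck-at-1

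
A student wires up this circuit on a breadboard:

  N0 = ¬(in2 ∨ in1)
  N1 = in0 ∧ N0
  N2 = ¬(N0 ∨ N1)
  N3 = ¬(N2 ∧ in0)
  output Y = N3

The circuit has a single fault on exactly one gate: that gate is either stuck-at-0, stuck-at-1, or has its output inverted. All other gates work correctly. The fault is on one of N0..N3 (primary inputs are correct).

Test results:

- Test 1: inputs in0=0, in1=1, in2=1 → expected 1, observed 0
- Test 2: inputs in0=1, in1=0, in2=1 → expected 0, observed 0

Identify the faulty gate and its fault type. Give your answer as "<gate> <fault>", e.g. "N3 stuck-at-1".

N3 stuck-at-0

Fault-free values for test 1 (in0=0, in1=1, in2=1): N0=0, N1=0, N2=1, N3=1, giving Y=1. Observed 0.
Test 1: faults giving observed 0 are {N3 stuck-at-0, N3 inverted output}.
Test 2 (in0=1, in1=0, in2=1): fault-free N0=0, N1=0, N2=1, N3=0 → 0; observed 0. Eliminates N3 inverted output.
Only N3 stuck-at-0 is consistent with every test.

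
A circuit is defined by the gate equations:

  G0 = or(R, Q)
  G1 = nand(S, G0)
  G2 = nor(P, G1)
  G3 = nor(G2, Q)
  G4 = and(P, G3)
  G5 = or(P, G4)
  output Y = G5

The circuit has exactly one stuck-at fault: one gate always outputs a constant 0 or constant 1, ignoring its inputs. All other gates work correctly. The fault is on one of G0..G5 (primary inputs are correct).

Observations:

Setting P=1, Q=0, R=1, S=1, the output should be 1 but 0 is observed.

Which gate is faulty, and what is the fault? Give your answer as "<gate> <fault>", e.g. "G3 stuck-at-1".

Fault-free values for test 1 (P=1, Q=0, R=1, S=1): G0=1, G1=0, G2=0, G3=1, G4=1, G5=1, giving Y=1. Observed 0.
Test 1: faults giving observed 0 are {G5 stuck-at-0}.
Only G5 stuck-at-0 is consistent with every test.

G5 stuck-at-0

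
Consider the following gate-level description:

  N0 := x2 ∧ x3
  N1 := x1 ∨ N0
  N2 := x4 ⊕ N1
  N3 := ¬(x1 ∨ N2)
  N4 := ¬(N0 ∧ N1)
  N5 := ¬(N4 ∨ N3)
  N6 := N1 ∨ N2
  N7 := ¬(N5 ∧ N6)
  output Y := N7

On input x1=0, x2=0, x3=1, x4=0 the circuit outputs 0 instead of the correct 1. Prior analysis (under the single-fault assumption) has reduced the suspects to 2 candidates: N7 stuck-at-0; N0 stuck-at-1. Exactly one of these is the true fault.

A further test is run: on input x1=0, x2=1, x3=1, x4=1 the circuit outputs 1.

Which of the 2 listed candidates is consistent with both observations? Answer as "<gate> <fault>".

N0 stuck-at-1

Evaluate each candidate on input x1=0, x2=1, x3=1, x4=1:
  N7 stuck-at-0: N0=1, N1=1, N2=0, N3=1, N4=0, N5=0, N6=1, N7=0 [stuck-at-0] → 0 — eliminated
  N0 stuck-at-1: N0=1 [stuck-at-1], N1=1, N2=0, N3=1, N4=0, N5=0, N6=1, N7=1 → 1 — matches
Only N0 stuck-at-1 reproduces the observed 1.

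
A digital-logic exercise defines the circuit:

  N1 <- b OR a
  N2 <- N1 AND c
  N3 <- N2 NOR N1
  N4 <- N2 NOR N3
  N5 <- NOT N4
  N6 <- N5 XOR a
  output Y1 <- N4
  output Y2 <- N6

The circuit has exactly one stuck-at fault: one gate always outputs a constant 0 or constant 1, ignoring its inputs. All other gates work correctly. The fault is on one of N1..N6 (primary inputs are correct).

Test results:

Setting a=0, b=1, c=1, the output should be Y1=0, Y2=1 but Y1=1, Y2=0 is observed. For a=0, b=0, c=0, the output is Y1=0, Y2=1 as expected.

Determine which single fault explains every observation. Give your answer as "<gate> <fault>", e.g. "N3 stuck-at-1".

N2 stuck-at-0

Fault-free values for test 1 (a=0, b=1, c=1): N1=1, N2=1, N3=0, N4=0, N5=1, N6=1, giving Y1=0, Y2=1. Observed Y1=1, Y2=0.
Test 1: faults giving observed Y1=1, Y2=0 are {N2 stuck-at-0, N4 stuck-at-1}.
Test 2 (a=0, b=0, c=0): fault-free N1=0, N2=0, N3=1, N4=0, N5=1, N6=1 → Y1=0, Y2=1; observed Y1=0, Y2=1. Eliminates N4 stuck-at-1.
Only N2 stuck-at-0 is consistent with every test.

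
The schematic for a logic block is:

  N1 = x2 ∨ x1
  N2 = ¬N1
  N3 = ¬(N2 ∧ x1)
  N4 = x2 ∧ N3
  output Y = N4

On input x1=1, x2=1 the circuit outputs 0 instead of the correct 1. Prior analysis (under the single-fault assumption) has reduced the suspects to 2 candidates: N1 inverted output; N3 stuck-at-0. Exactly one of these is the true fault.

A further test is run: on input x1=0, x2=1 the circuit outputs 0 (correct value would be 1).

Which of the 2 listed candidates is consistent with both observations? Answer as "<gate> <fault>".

N3 stuck-at-0

Evaluate each candidate on input x1=0, x2=1:
  N1 inverted output: N1=0 [inverted output], N2=1, N3=1, N4=1 → 1 — eliminated
  N3 stuck-at-0: N1=1, N2=0, N3=0 [stuck-at-0], N4=0 → 0 — matches
Only N3 stuck-at-0 reproduces the observed 0.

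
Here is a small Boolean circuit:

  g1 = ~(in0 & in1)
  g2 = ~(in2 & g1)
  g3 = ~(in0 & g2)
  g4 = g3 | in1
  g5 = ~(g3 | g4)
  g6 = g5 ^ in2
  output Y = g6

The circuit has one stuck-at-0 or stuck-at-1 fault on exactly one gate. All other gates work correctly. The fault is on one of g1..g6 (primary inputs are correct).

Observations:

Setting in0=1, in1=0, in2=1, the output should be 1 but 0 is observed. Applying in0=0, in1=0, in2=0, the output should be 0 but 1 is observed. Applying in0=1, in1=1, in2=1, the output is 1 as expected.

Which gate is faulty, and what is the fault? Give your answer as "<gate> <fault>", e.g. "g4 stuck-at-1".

Fault-free values for test 1 (in0=1, in1=0, in2=1): g1=1, g2=0, g3=1, g4=1, g5=0, g6=1, giving Y=1. Observed 0.
Test 1: faults giving observed 0 are {g1 stuck-at-0, g2 stuck-at-1, g3 stuck-at-0, g5 stuck-at-1, g6 stuck-at-0}.
Test 2 (in0=0, in1=0, in2=0): fault-free g1=1, g2=1, g3=1, g4=1, g5=0, g6=0 → 0; observed 1. Eliminates g1 stuck-at-0, g2 stuck-at-1, g6 stuck-at-0.
Test 3 (in0=1, in1=1, in2=1): fault-free g1=0, g2=1, g3=0, g4=1, g5=0, g6=1 → 1; observed 1. Eliminates g5 stuck-at-1.
Only g3 stuck-at-0 is consistent with every test.

g3 stuck-at-0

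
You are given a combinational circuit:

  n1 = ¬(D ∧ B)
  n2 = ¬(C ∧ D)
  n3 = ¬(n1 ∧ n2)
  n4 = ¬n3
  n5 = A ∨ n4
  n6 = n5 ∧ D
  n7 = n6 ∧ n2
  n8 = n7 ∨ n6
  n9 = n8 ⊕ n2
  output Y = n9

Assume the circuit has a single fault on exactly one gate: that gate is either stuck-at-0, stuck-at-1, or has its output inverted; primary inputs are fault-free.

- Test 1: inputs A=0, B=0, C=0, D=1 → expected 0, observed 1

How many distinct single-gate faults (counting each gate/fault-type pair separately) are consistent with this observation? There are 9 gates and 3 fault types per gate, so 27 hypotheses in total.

14

Fault-free: n1=1, n2=1, n3=0, n4=1, n5=1, n6=1, n7=1, n8=1, n9=0 → 0. Observed 1.
  n1: stuck-at-0, inverted output ✓; others ✗
  n2: none of the 3 fault types match ✗
  n3: stuck-at-1, inverted output ✓; others ✗
  n4: stuck-at-0, inverted output ✓; others ✗
  n5: stuck-at-0, inverted output ✓; others ✗
  n6: stuck-at-0, inverted output ✓; others ✗
  n7: none of the 3 fault types match ✗
  n8: stuck-at-0, inverted output ✓; others ✗
  n9: stuck-at-1, inverted output ✓; others ✗
Consistent faults: {n1 stuck-at-0, n1 inverted output, n3 stuck-at-1, n3 inverted output, n4 stuck-at-0, n4 inverted output, n5 stuck-at-0, n5 inverted output, n6 stuck-at-0, n6 inverted output, n8 stuck-at-0, n8 inverted output, n9 stuck-at-1, n9 inverted output} — 14 in all.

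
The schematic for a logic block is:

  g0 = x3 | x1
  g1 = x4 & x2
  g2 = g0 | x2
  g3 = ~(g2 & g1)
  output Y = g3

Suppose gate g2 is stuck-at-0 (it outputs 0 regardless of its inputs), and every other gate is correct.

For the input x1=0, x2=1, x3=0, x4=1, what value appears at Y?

1

Propagate with g2 forced: g0=0, g1=1, g2=0 [stuck-at-0], g3=1.
So Y = 1. (Without the fault it would be 0.)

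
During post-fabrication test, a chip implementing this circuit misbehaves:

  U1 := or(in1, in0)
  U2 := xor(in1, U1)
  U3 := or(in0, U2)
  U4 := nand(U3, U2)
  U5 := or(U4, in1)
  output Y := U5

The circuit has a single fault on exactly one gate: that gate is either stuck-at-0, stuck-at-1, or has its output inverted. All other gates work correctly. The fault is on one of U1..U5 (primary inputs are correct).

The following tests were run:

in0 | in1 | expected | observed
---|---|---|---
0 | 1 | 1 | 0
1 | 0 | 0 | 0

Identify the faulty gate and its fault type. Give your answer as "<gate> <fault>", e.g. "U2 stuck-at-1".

Fault-free values for test 1 (in0=0, in1=1): U1=1, U2=0, U3=0, U4=1, U5=1, giving Y=1. Observed 0.
Test 1: faults giving observed 0 are {U5 stuck-at-0, U5 inverted output}.
Test 2 (in0=1, in1=0): fault-free U1=1, U2=1, U3=1, U4=0, U5=0 → 0; observed 0. Eliminates U5 inverted output.
Only U5 stuck-at-0 is consistent with every test.

U5 stuck-at-0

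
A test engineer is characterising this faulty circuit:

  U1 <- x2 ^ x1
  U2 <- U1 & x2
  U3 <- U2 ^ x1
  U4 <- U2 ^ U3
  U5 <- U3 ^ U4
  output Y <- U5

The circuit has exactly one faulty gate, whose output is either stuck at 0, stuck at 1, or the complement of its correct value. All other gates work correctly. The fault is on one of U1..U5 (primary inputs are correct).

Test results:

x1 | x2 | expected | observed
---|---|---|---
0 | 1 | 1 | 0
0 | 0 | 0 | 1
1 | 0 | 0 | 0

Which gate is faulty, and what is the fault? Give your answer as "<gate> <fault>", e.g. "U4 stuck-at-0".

Fault-free values for test 1 (x1=0, x2=1): U1=1, U2=1, U3=1, U4=0, U5=1, giving Y=1. Observed 0.
Test 1: faults giving observed 0 are {U1 stuck-at-0, U1 inverted output, U2 stuck-at-0, U2 inverted output, U4 stuck-at-1, U4 inverted output, U5 stuck-at-0, U5 inverted output}.
Test 2 (x1=0, x2=0): fault-free U1=0, U2=0, U3=0, U4=0, U5=0 → 0; observed 1. Eliminates U1 stuck-at-0, U1 inverted output, U2 stuck-at-0, U5 stuck-at-0.
Test 3 (x1=1, x2=0): fault-free U1=1, U2=0, U3=1, U4=1, U5=0 → 0; observed 0. Eliminates U2 inverted output, U4 inverted output, U5 inverted output.
Only U4 stuck-at-1 is consistent with every test.

U4 stuck-at-1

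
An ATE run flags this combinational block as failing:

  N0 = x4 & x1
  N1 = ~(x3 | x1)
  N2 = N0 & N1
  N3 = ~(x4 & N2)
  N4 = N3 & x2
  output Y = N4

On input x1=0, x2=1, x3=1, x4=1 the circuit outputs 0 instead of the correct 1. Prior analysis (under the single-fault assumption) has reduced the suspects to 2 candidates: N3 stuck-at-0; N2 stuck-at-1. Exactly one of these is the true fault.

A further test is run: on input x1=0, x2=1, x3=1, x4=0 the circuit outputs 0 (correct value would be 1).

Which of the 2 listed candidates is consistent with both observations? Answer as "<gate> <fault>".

N3 stuck-at-0

Evaluate each candidate on input x1=0, x2=1, x3=1, x4=0:
  N3 stuck-at-0: N0=0, N1=0, N2=0, N3=0 [stuck-at-0], N4=0 → 0 — matches
  N2 stuck-at-1: N0=0, N1=0, N2=1 [stuck-at-1], N3=1, N4=1 → 1 — eliminated
Only N3 stuck-at-0 reproduces the observed 0.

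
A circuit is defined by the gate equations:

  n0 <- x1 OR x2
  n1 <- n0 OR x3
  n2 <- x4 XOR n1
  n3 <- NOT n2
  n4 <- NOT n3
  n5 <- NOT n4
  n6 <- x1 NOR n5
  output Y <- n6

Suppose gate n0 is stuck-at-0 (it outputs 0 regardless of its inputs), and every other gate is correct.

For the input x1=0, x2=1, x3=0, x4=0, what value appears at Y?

Propagate with n0 forced: n0=0 [stuck-at-0], n1=0, n2=0, n3=1, n4=0, n5=1, n6=0.
So Y = 0. (Without the fault it would be 1.)

0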